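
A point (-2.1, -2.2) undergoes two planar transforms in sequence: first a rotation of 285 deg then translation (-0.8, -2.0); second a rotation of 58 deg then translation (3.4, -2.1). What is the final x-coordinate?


After transform 1:
x1 = cos(285)*-2.1 - sin(285)*-2.2 + -0.8 = -3.4686
y1 = sin(285)*-2.1 + cos(285)*-2.2 + -2.0 = -0.541
After transform 2:
x2 = cos(58)*-3.4686 - sin(58)*-0.541 + 3.4
= 2.0207


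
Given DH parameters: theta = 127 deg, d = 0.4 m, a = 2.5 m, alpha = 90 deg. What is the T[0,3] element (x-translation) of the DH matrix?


T[0,3] = a * cos(theta)
= 2.5 * cos(127 deg)
= 2.5 * -0.6018
= -1.5045


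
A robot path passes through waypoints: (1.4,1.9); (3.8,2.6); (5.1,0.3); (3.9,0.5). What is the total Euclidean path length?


Segment lengths:
  seg1 = sqrt((2.4)^2 + (0.7)^2) = 2.5
  seg2 = sqrt((1.3)^2 + (-2.3)^2) = 2.642
  seg3 = sqrt((-1.2)^2 + (0.2)^2) = 1.2166
Total = 6.3585


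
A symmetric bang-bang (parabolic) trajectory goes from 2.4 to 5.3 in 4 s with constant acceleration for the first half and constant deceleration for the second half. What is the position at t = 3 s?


Symmetric rest-to-rest: each phase covers (pf-p0)/2 in time T/2. 0.5*a*(T/2)^2 = (pf-p0)/2 => a = 4*(pf-p0)/T^2
a = 4*(5.3-2.4)/4^2 = 0.725
t = 3 is in the deceleration phase (t > T/2).
p = pf - 0.5*a*(T-t)^2 = 5.3 - 0.5*0.725*1^2
= 4.9375


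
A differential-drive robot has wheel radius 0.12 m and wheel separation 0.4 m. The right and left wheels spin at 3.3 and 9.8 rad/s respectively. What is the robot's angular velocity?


vR = r*wR = 0.12*3.3 = 0.396 m/s
vL = r*wL = 0.12*9.8 = 1.176 m/s
v = (vR+vL)/2 = 0.786 m/s
omega = (vR-vL)/L = -1.95 rad/s
angular velocity = -1.95 rad/s


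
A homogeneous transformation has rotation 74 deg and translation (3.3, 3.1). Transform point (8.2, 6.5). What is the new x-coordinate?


x' = cos(theta)*px - sin(theta)*py + tx
= 0.2756*8.2 - 0.9613*6.5 + 3.3
= -0.688


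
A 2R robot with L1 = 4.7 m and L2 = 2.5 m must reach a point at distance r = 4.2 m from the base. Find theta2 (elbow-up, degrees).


cos(theta2) = (r^2 - L1^2 - L2^2) / (2*L1*L2)
cos(theta2) = (17.64 - 22.09 - 6.25) / 23.5
cos(theta2) = -0.455319
theta2 = 117.0855 degrees


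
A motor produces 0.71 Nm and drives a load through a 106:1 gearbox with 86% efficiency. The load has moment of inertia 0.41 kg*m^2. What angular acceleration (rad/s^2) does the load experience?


tau_out = tau_motor * N * eta
= 0.71 * 106 * 0.86 = 64.7236 Nm
alpha = tau_out / I = 64.7236 / 0.41
= 157.8624 rad/s^2


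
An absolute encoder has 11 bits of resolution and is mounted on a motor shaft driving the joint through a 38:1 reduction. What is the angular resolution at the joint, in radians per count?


counts = 2^11 = 2048
effective counts at joint = 2048 * 38 = 77824
resolution = 2*pi / 77824
= 8.0736e-05 rad/count


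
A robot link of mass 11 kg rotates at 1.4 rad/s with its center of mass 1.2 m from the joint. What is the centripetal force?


F = m * omega^2 * r
= 11 * 1.4^2 * 1.2
= 11 * 1.96 * 1.2
= 25.872 N


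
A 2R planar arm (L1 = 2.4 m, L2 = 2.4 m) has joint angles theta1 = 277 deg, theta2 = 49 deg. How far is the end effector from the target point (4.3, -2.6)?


End effector via forward kinematics:
x = L1*cos(t1) + L2*cos(t1+t2) = 2.2822
y = L1*sin(t1) + L2*sin(t1+t2) = -3.7242
Distance to target:
d = sqrt((4.3 - 2.2822)^2 + (-2.6 - -3.7242)^2)
= sqrt(4.0716 + 1.2638)
= 2.3098 m


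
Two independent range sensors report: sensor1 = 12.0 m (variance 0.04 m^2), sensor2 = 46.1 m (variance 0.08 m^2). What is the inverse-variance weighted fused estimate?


w1 = (1/var1) / (1/var1 + 1/var2)
   = 25.0 / (25.0 + 12.5) = 0.6667
w2 = 1 - w1 = 0.3333
fused = w1*s1 + w2*s2 = 8.0 + 15.3667
= 23.3667 m


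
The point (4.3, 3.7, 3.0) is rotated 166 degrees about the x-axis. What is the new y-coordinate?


Rotation about x-axis: y' = y*cos(theta) - z*sin(theta)
= 3.7 * -0.9703 - 3.0 * 0.2419
= -4.3159


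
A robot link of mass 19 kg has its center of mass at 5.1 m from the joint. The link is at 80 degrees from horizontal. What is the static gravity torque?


tau = m*g*L*cos(angle)
= 19 * 9.81 * 5.1 * cos(80 deg)
= 19 * 9.81 * 5.1 * 0.1736
= 165.068 Nm


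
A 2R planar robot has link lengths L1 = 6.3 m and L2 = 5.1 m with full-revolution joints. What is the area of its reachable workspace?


r_max = L1 + L2 = 11.4 m
r_min = |L1 - L2| = 1.2 m
Area = pi*(r_max^2 - r_min^2)
= pi*(129.96 - 1.44)
= pi * 128.52
= 403.7575 m^2


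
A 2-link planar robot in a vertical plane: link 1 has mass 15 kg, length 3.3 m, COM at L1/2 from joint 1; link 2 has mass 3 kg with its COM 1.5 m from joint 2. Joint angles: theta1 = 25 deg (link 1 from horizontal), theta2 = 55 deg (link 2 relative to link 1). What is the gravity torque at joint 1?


Horizontal distance from joint 1 to link-1 COM:
  x_c1 = (L1/2)*cos(t1) = 1.65 * 0.9063 = 1.4954 m
Horizontal distance from joint 1 to link-2 COM:
  x_c2 = L1*cos(t1) + Lc2*cos(t1+t2)
       = 3.3*0.9063 + 1.5*0.1736 = 3.2513 m
tau1 = m1*g*x_c1 + m2*g*x_c2
     = 15*9.81*1.4954 + 3*9.81*3.2513
     = 220.0493 + 95.6854
     = 315.7347 Nm


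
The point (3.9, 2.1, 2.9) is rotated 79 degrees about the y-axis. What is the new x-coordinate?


Rotation about y-axis: x' = x*cos(theta) + z*sin(theta)
= 3.9 * 0.1908 + 2.9 * 0.9816
= 3.5909


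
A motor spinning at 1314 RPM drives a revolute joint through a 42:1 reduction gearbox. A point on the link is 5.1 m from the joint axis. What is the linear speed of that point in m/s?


omega_motor = 1314 * 2*pi/60 = 137.6018 rad/s
omega_joint = omega_motor / 42 = 3.2762 rad/s
v = omega_joint * r = 3.2762 * 5.1
= 16.7088 m/s


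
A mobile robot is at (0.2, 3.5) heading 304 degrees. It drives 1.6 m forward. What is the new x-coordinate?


x_new = x0 + d*cos(theta)
= 0.2 + 1.6*cos(304)
= 0.2 + 0.8947
= 1.0947


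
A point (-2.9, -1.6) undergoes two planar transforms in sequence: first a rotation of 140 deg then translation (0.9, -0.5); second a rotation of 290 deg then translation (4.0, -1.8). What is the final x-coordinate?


After transform 1:
x1 = cos(140)*-2.9 - sin(140)*-1.6 + 0.9 = 4.15
y1 = sin(140)*-2.9 + cos(140)*-1.6 + -0.5 = -1.1384
After transform 2:
x2 = cos(290)*4.15 - sin(290)*-1.1384 + 4.0
= 4.3496


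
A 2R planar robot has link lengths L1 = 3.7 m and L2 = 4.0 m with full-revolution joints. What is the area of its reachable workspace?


r_max = L1 + L2 = 7.7 m
r_min = |L1 - L2| = 0.3 m
Area = pi*(r_max^2 - r_min^2)
= pi*(59.29 - 0.09)
= pi * 59.2
= 185.9823 m^2


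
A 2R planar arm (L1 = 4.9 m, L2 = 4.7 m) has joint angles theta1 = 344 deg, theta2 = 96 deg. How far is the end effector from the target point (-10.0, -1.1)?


End effector via forward kinematics:
x = L1*cos(t1) + L2*cos(t1+t2) = 5.5263
y = L1*sin(t1) + L2*sin(t1+t2) = 3.278
Distance to target:
d = sqrt((-10.0 - 5.5263)^2 + (-1.1 - 3.278)^2)
= sqrt(241.0669 + 19.1667)
= 16.1318 m


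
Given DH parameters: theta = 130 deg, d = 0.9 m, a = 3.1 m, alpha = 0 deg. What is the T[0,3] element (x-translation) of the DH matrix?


T[0,3] = a * cos(theta)
= 3.1 * cos(130 deg)
= 3.1 * -0.6428
= -1.9926


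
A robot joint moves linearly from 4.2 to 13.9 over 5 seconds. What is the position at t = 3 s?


s = t/T = 3/5 = 0.6
p(t) = p0 + (pf-p0)*s
= 4.2 + (13.9 - 4.2) * 0.6
= 10.02


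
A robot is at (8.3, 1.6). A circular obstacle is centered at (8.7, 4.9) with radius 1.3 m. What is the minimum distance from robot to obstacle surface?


center_dist = sqrt((8.3-8.7)^2 + (1.6-4.9)^2)
= sqrt(0.16 + 10.89)
= 3.3242
min_dist = center_dist - radius = 3.3242 - 1.3 = 2.0242 m


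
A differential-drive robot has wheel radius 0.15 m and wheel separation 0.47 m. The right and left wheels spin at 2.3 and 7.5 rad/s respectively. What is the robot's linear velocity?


vR = r*wR = 0.15*2.3 = 0.345 m/s
vL = r*wL = 0.15*7.5 = 1.125 m/s
v = (vR+vL)/2 = 0.735 m/s
omega = (vR-vL)/L = -1.6596 rad/s
linear velocity = 0.735 m/s


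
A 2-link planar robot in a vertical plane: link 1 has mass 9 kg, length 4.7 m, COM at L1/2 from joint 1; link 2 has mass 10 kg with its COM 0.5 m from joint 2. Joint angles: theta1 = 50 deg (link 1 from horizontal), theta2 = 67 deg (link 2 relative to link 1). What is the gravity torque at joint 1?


Horizontal distance from joint 1 to link-1 COM:
  x_c1 = (L1/2)*cos(t1) = 2.35 * 0.6428 = 1.5106 m
Horizontal distance from joint 1 to link-2 COM:
  x_c2 = L1*cos(t1) + Lc2*cos(t1+t2)
       = 4.7*0.6428 + 0.5*-0.454 = 2.7941 m
tau1 = m1*g*x_c1 + m2*g*x_c2
     = 9*9.81*1.5106 + 10*9.81*2.7941
     = 133.3665 + 274.1018
     = 407.4684 Nm


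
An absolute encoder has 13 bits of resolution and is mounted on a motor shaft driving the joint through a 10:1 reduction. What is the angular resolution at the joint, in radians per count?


counts = 2^13 = 8192
effective counts at joint = 8192 * 10 = 81920
resolution = 2*pi / 81920
= 7.6699e-05 rad/count


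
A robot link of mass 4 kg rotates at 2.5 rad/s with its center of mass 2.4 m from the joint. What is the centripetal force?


F = m * omega^2 * r
= 4 * 2.5^2 * 2.4
= 4 * 6.25 * 2.4
= 60.0 N


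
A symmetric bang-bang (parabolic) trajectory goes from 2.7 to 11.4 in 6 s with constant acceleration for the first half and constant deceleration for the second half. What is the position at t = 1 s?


Symmetric rest-to-rest: each phase covers (pf-p0)/2 in time T/2. 0.5*a*(T/2)^2 = (pf-p0)/2 => a = 4*(pf-p0)/T^2
a = 4*(11.4-2.7)/6^2 = 0.9667
t = 1 is in the acceleration phase (t <= T/2).
p = p0 + 0.5*a*t^2 = 2.7 + 0.5*0.9667*1^2
= 3.1833


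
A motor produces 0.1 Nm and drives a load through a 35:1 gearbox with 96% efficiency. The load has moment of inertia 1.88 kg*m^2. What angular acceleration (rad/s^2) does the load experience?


tau_out = tau_motor * N * eta
= 0.1 * 35 * 0.96 = 3.36 Nm
alpha = tau_out / I = 3.36 / 1.88
= 1.7872 rad/s^2


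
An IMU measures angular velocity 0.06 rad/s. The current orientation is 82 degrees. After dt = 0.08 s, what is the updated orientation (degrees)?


delta_theta = w * dt = 0.06 * 0.08 = 0.0048 rad
= 0.275 deg
theta_new = 82 + 0.275 = 82.275 deg


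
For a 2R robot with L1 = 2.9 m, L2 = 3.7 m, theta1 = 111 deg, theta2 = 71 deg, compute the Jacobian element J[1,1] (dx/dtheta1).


J[1,1] = -L1*sin(t1) - L2*sin(t1+t2)
= -2.9*sin(111) - 3.7*sin(182)
= -2.5783


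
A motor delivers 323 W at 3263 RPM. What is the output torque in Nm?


omega = 3263 * 2*pi/60 = 341.7006 rad/s
tau = P / omega = 323 / 341.7006
= 0.9453 Nm


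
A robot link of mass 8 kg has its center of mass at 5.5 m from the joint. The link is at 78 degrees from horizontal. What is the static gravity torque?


tau = m*g*L*cos(angle)
= 8 * 9.81 * 5.5 * cos(78 deg)
= 8 * 9.81 * 5.5 * 0.2079
= 89.743 Nm


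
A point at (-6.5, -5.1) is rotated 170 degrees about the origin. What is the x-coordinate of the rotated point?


x' = x*cos(theta) - y*sin(theta)
cos(170 deg) = -0.9848, sin(170 deg) = 0.1736
x' = -6.5 * -0.9848 - -5.1 * 0.1736
= 6.4013 - -0.8856
= 7.2869


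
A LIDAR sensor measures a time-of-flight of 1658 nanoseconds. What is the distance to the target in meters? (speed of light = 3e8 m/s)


tof = 1658 ns = 1.658e-06 s
dist = c * tof / 2
= 3e8 * 1.658e-06 / 2
= 248.7 m


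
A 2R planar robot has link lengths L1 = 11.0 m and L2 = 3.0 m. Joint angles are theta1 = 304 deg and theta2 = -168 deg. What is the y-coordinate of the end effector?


Convert angles to radians: theta1 = 5.3058, theta2 = -2.9322
y = L1*sin(theta1) + L2*sin(theta1+theta2)
y = -9.1194 + 2.084
y = -7.0354


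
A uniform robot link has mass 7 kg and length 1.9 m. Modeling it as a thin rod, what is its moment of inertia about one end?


I = (1/3) * m * L^2
= (1/3) * 7 * 1.9^2
= 0.333333 * 7 * 3.61
= 8.4233 kg*m^2


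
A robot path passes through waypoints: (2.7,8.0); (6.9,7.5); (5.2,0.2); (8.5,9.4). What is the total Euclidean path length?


Segment lengths:
  seg1 = sqrt((4.2)^2 + (-0.5)^2) = 4.2297
  seg2 = sqrt((-1.7)^2 + (-7.3)^2) = 7.4953
  seg3 = sqrt((3.3)^2 + (9.2)^2) = 9.7739
Total = 21.4989


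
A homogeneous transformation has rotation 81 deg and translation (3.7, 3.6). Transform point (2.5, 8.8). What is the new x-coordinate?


x' = cos(theta)*px - sin(theta)*py + tx
= 0.1564*2.5 - 0.9877*8.8 + 3.7
= -4.6006


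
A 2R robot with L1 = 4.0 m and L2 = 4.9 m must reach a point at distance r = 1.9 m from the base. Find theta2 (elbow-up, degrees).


cos(theta2) = (r^2 - L1^2 - L2^2) / (2*L1*L2)
cos(theta2) = (3.61 - 16.0 - 24.01) / 39.2
cos(theta2) = -0.928571
theta2 = 158.2132 degrees


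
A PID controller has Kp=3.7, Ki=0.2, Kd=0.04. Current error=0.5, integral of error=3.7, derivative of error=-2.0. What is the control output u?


u = Kp*e + Ki*int(e) + Kd*de/dt
= 3.7*0.5 + 0.2*3.7 + 0.04*(-2.0)
= 1.85 + 0.74 + -0.08
= 2.51


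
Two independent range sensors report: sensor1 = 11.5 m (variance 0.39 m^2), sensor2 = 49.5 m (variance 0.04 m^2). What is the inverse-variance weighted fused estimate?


w1 = (1/var1) / (1/var1 + 1/var2)
   = 2.5641 / (2.5641 + 25.0) = 0.093
w2 = 1 - w1 = 0.907
fused = w1*s1 + w2*s2 = 1.0698 + 44.8953
= 45.9651 m


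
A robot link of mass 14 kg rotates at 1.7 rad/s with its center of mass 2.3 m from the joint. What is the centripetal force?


F = m * omega^2 * r
= 14 * 1.7^2 * 2.3
= 14 * 2.89 * 2.3
= 93.058 N


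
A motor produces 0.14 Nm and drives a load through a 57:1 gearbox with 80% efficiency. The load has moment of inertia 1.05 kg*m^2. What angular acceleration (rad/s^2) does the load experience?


tau_out = tau_motor * N * eta
= 0.14 * 57 * 0.8 = 6.384 Nm
alpha = tau_out / I = 6.384 / 1.05
= 6.08 rad/s^2


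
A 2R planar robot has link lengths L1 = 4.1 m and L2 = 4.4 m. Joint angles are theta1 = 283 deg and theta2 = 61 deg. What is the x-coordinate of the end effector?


Convert angles to radians: theta1 = 4.9393, theta2 = 1.0647
x = L1*cos(theta1) + L2*cos(theta1+theta2)
x = 0.9223 + 4.2296
x = 5.1519


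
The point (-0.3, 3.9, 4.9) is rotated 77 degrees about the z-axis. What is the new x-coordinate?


Rotation about z-axis: x' = x*cos(theta) - y*sin(theta)
= -0.3 * 0.225 - 3.9 * 0.9744
= -3.8675


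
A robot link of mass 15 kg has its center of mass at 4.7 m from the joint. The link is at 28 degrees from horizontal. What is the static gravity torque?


tau = m*g*L*cos(angle)
= 15 * 9.81 * 4.7 * cos(28 deg)
= 15 * 9.81 * 4.7 * 0.8829
= 610.651 Nm


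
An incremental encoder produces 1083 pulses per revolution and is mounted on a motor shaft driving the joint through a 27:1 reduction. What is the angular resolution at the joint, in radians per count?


counts per rev = 1083
effective counts at joint = 1083 * 27 = 29241
resolution = 2*pi / 29241
= 2.1488e-04 rad/count


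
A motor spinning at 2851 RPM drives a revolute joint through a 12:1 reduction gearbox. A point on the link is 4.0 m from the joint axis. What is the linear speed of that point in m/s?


omega_motor = 2851 * 2*pi/60 = 298.556 rad/s
omega_joint = omega_motor / 12 = 24.8797 rad/s
v = omega_joint * r = 24.8797 * 4.0
= 99.5187 m/s


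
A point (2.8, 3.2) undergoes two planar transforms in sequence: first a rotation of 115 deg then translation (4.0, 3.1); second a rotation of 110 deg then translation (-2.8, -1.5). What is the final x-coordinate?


After transform 1:
x1 = cos(115)*2.8 - sin(115)*3.2 + 4.0 = -0.0835
y1 = sin(115)*2.8 + cos(115)*3.2 + 3.1 = 4.2853
After transform 2:
x2 = cos(110)*-0.0835 - sin(110)*4.2853 + -2.8
= -6.7983


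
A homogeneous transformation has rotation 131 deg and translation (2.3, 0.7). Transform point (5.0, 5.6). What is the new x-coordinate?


x' = cos(theta)*px - sin(theta)*py + tx
= -0.6561*5.0 - 0.7547*5.6 + 2.3
= -5.2067


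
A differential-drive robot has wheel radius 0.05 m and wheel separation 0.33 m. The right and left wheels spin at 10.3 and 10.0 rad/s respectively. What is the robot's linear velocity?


vR = r*wR = 0.05*10.3 = 0.515 m/s
vL = r*wL = 0.05*10.0 = 0.5 m/s
v = (vR+vL)/2 = 0.5075 m/s
omega = (vR-vL)/L = 0.0455 rad/s
linear velocity = 0.5075 m/s


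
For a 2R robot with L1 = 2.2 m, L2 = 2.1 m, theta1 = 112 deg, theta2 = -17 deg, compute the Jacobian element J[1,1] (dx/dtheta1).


J[1,1] = -L1*sin(t1) - L2*sin(t1+t2)
= -2.2*sin(112) - 2.1*sin(95)
= -4.1318


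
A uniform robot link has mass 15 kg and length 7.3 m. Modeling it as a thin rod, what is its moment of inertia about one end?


I = (1/3) * m * L^2
= (1/3) * 15 * 7.3^2
= 0.333333 * 15 * 53.29
= 266.45 kg*m^2


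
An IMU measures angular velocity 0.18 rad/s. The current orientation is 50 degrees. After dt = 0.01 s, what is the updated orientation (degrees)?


delta_theta = w * dt = 0.18 * 0.01 = 0.0018 rad
= 0.1031 deg
theta_new = 50 + 0.1031 = 50.1031 deg


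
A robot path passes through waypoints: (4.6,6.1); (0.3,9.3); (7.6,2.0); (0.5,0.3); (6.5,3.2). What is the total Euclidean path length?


Segment lengths:
  seg1 = sqrt((-4.3)^2 + (3.2)^2) = 5.36
  seg2 = sqrt((7.3)^2 + (-7.3)^2) = 10.3238
  seg3 = sqrt((-7.1)^2 + (-1.7)^2) = 7.3007
  seg4 = sqrt((6.0)^2 + (2.9)^2) = 6.6641
Total = 29.6486


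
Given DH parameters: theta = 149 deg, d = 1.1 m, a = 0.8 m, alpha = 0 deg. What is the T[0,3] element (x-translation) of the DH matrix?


T[0,3] = a * cos(theta)
= 0.8 * cos(149 deg)
= 0.8 * -0.8572
= -0.6857


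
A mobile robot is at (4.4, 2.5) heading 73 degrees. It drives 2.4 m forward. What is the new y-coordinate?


y_new = y0 + d*sin(theta)
= 2.5 + 2.4*sin(73)
= 2.5 + 2.2951
= 4.7951


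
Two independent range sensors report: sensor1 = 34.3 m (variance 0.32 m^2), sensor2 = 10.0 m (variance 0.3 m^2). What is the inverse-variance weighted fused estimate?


w1 = (1/var1) / (1/var1 + 1/var2)
   = 3.125 / (3.125 + 3.3333) = 0.4839
w2 = 1 - w1 = 0.5161
fused = w1*s1 + w2*s2 = 16.5968 + 5.1613
= 21.7581 m


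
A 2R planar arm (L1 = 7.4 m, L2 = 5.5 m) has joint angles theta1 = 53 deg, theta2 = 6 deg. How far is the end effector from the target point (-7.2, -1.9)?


End effector via forward kinematics:
x = L1*cos(t1) + L2*cos(t1+t2) = 7.2861
y = L1*sin(t1) + L2*sin(t1+t2) = 10.6243
Distance to target:
d = sqrt((-7.2 - 7.2861)^2 + (-1.9 - 10.6243)^2)
= sqrt(209.8483 + 156.8587)
= 19.1496 m


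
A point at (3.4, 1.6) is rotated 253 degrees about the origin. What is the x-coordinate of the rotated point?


x' = x*cos(theta) - y*sin(theta)
cos(253 deg) = -0.2924, sin(253 deg) = -0.9563
x' = 3.4 * -0.2924 - 1.6 * -0.9563
= -0.9941 - -1.5301
= 0.536


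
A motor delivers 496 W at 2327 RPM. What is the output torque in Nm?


omega = 2327 * 2*pi/60 = 243.6829 rad/s
tau = P / omega = 496 / 243.6829
= 2.0354 Nm


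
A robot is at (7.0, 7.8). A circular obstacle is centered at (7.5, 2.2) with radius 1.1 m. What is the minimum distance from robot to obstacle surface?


center_dist = sqrt((7.0-7.5)^2 + (7.8-2.2)^2)
= sqrt(0.25 + 31.36)
= 5.6223
min_dist = center_dist - radius = 5.6223 - 1.1 = 4.5223 m


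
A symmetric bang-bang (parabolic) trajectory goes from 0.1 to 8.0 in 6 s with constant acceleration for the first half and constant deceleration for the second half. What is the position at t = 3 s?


Symmetric rest-to-rest: each phase covers (pf-p0)/2 in time T/2. 0.5*a*(T/2)^2 = (pf-p0)/2 => a = 4*(pf-p0)/T^2
a = 4*(8.0-0.1)/6^2 = 0.8778
t = 3 is in the acceleration phase (t <= T/2).
p = p0 + 0.5*a*t^2 = 0.1 + 0.5*0.8778*3^2
= 4.05


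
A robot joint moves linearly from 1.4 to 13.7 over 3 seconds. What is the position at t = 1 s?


s = t/T = 1/3 = 0.3333
p(t) = p0 + (pf-p0)*s
= 1.4 + (13.7 - 1.4) * 0.3333
= 5.5


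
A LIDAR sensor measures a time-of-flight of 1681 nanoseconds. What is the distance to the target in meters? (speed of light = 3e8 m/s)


tof = 1681 ns = 1.681e-06 s
dist = c * tof / 2
= 3e8 * 1.681e-06 / 2
= 252.15 m


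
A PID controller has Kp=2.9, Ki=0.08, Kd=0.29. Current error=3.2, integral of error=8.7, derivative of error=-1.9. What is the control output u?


u = Kp*e + Ki*int(e) + Kd*de/dt
= 2.9*3.2 + 0.08*8.7 + 0.29*(-1.9)
= 9.28 + 0.696 + -0.551
= 9.425


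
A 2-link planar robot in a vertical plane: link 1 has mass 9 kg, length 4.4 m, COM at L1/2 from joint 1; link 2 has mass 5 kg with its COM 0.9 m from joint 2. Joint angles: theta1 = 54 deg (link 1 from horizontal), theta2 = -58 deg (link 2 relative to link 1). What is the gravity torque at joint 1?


Horizontal distance from joint 1 to link-1 COM:
  x_c1 = (L1/2)*cos(t1) = 2.2 * 0.5878 = 1.2931 m
Horizontal distance from joint 1 to link-2 COM:
  x_c2 = L1*cos(t1) + Lc2*cos(t1+t2)
       = 4.4*0.5878 + 0.9*0.9976 = 3.4841 m
tau1 = m1*g*x_c1 + m2*g*x_c2
     = 9*9.81*1.2931 + 5*9.81*3.4841
     = 114.1702 + 170.8933
     = 285.0635 Nm


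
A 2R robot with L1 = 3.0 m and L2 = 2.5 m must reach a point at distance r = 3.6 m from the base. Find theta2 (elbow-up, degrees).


cos(theta2) = (r^2 - L1^2 - L2^2) / (2*L1*L2)
cos(theta2) = (12.96 - 9.0 - 6.25) / 15.0
cos(theta2) = -0.152667
theta2 = 98.7815 degrees


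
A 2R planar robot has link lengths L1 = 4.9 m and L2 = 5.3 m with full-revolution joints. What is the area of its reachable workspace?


r_max = L1 + L2 = 10.2 m
r_min = |L1 - L2| = 0.4 m
Area = pi*(r_max^2 - r_min^2)
= pi*(104.04 - 0.16)
= pi * 103.88
= 326.3486 m^2


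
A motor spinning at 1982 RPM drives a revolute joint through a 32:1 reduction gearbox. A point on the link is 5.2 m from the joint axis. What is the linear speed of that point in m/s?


omega_motor = 1982 * 2*pi/60 = 207.5546 rad/s
omega_joint = omega_motor / 32 = 6.4861 rad/s
v = omega_joint * r = 6.4861 * 5.2
= 33.7276 m/s


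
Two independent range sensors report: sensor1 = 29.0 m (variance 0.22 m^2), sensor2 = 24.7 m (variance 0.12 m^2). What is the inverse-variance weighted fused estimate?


w1 = (1/var1) / (1/var1 + 1/var2)
   = 4.5455 / (4.5455 + 8.3333) = 0.3529
w2 = 1 - w1 = 0.6471
fused = w1*s1 + w2*s2 = 10.2353 + 15.9824
= 26.2176 m


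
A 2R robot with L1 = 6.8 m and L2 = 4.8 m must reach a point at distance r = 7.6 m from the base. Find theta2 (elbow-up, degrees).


cos(theta2) = (r^2 - L1^2 - L2^2) / (2*L1*L2)
cos(theta2) = (57.76 - 46.24 - 23.04) / 65.28
cos(theta2) = -0.176471
theta2 = 100.1642 degrees


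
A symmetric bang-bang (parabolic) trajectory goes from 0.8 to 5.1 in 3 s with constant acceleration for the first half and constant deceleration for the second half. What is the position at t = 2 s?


Symmetric rest-to-rest: each phase covers (pf-p0)/2 in time T/2. 0.5*a*(T/2)^2 = (pf-p0)/2 => a = 4*(pf-p0)/T^2
a = 4*(5.1-0.8)/3^2 = 1.9111
t = 2 is in the deceleration phase (t > T/2).
p = pf - 0.5*a*(T-t)^2 = 5.1 - 0.5*1.9111*1^2
= 4.1444


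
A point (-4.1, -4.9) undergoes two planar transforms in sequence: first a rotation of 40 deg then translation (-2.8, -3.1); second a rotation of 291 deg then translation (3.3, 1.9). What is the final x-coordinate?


After transform 1:
x1 = cos(40)*-4.1 - sin(40)*-4.9 + -2.8 = -2.7911
y1 = sin(40)*-4.1 + cos(40)*-4.9 + -3.1 = -9.489
After transform 2:
x2 = cos(291)*-2.7911 - sin(291)*-9.489 + 3.3
= -6.559


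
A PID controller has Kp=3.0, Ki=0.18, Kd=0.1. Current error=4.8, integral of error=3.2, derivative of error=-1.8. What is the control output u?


u = Kp*e + Ki*int(e) + Kd*de/dt
= 3.0*4.8 + 0.18*3.2 + 0.1*(-1.8)
= 14.4 + 0.576 + -0.18
= 14.796


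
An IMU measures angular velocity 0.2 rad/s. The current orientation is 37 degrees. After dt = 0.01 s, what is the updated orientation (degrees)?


delta_theta = w * dt = 0.2 * 0.01 = 0.002 rad
= 0.1146 deg
theta_new = 37 + 0.1146 = 37.1146 deg


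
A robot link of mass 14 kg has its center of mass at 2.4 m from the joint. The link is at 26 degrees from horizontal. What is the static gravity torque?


tau = m*g*L*cos(angle)
= 14 * 9.81 * 2.4 * cos(26 deg)
= 14 * 9.81 * 2.4 * 0.8988
= 296.2569 Nm


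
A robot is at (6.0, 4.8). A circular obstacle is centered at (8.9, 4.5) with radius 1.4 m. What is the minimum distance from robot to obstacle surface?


center_dist = sqrt((6.0-8.9)^2 + (4.8-4.5)^2)
= sqrt(8.41 + 0.09)
= 2.9155
min_dist = center_dist - radius = 2.9155 - 1.4 = 1.5155 m


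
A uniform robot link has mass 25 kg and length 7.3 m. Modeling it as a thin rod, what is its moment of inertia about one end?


I = (1/3) * m * L^2
= (1/3) * 25 * 7.3^2
= 0.333333 * 25 * 53.29
= 444.0833 kg*m^2


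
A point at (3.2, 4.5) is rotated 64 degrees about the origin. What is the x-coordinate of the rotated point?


x' = x*cos(theta) - y*sin(theta)
cos(64 deg) = 0.4384, sin(64 deg) = 0.8988
x' = 3.2 * 0.4384 - 4.5 * 0.8988
= 1.4028 - 4.0446
= -2.6418


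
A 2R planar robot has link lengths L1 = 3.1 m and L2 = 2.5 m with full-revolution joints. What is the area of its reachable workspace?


r_max = L1 + L2 = 5.6 m
r_min = |L1 - L2| = 0.6 m
Area = pi*(r_max^2 - r_min^2)
= pi*(31.36 - 0.36)
= pi * 31.0
= 97.3894 m^2


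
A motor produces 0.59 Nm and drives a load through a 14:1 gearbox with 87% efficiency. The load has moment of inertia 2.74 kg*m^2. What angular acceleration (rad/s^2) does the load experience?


tau_out = tau_motor * N * eta
= 0.59 * 14 * 0.87 = 7.1862 Nm
alpha = tau_out / I = 7.1862 / 2.74
= 2.6227 rad/s^2


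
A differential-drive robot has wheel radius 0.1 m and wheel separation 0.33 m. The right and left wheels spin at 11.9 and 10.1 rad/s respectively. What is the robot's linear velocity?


vR = r*wR = 0.1*11.9 = 1.19 m/s
vL = r*wL = 0.1*10.1 = 1.01 m/s
v = (vR+vL)/2 = 1.1 m/s
omega = (vR-vL)/L = 0.5455 rad/s
linear velocity = 1.1 m/s


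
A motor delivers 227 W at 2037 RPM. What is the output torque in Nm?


omega = 2037 * 2*pi/60 = 213.3141 rad/s
tau = P / omega = 227 / 213.3141
= 1.0642 Nm


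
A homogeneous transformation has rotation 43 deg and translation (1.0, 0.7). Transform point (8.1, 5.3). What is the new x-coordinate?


x' = cos(theta)*px - sin(theta)*py + tx
= 0.7314*8.1 - 0.682*5.3 + 1.0
= 3.3094


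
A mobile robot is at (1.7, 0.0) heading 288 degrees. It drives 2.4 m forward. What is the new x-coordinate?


x_new = x0 + d*cos(theta)
= 1.7 + 2.4*cos(288)
= 1.7 + 0.7416
= 2.4416


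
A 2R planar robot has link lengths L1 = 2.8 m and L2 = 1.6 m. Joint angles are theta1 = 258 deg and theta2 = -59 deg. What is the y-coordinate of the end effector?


Convert angles to radians: theta1 = 4.5029, theta2 = -1.0297
y = L1*sin(theta1) + L2*sin(theta1+theta2)
y = -2.7388 + -0.5209
y = -3.2597


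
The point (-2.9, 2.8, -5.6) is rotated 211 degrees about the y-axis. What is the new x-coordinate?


Rotation about y-axis: x' = x*cos(theta) + z*sin(theta)
= -2.9 * -0.8572 + -5.6 * -0.515
= 5.37


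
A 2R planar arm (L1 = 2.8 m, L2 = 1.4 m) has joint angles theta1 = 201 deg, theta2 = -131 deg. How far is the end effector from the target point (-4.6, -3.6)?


End effector via forward kinematics:
x = L1*cos(t1) + L2*cos(t1+t2) = -2.1352
y = L1*sin(t1) + L2*sin(t1+t2) = 0.3121
Distance to target:
d = sqrt((-4.6 - -2.1352)^2 + (-3.6 - 0.3121)^2)
= sqrt(6.0753 + 15.3048)
= 4.6239 m


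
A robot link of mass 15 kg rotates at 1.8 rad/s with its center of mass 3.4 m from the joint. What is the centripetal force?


F = m * omega^2 * r
= 15 * 1.8^2 * 3.4
= 15 * 3.24 * 3.4
= 165.24 N


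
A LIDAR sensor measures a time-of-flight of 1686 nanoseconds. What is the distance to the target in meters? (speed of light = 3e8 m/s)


tof = 1686 ns = 1.686e-06 s
dist = c * tof / 2
= 3e8 * 1.686e-06 / 2
= 252.9 m


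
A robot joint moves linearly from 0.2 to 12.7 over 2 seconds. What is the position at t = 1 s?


s = t/T = 1/2 = 0.5
p(t) = p0 + (pf-p0)*s
= 0.2 + (12.7 - 0.2) * 0.5
= 6.45


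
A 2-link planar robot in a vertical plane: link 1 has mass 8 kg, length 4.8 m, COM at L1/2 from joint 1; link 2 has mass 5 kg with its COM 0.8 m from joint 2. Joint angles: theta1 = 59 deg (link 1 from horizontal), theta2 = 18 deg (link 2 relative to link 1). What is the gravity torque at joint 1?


Horizontal distance from joint 1 to link-1 COM:
  x_c1 = (L1/2)*cos(t1) = 2.4 * 0.515 = 1.2361 m
Horizontal distance from joint 1 to link-2 COM:
  x_c2 = L1*cos(t1) + Lc2*cos(t1+t2)
       = 4.8*0.515 + 0.8*0.225 = 2.6521 m
tau1 = m1*g*x_c1 + m2*g*x_c2
     = 8*9.81*1.2361 + 5*9.81*2.6521
     = 97.0085 + 130.0876
     = 227.0961 Nm


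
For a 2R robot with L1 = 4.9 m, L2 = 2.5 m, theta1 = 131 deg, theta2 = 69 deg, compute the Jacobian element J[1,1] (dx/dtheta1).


J[1,1] = -L1*sin(t1) - L2*sin(t1+t2)
= -4.9*sin(131) - 2.5*sin(200)
= -2.843


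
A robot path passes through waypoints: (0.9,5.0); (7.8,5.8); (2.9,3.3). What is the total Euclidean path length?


Segment lengths:
  seg1 = sqrt((6.9)^2 + (0.8)^2) = 6.9462
  seg2 = sqrt((-4.9)^2 + (-2.5)^2) = 5.5009
Total = 12.4471


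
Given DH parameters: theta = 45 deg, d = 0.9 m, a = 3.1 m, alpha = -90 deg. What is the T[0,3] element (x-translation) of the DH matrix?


T[0,3] = a * cos(theta)
= 3.1 * cos(45 deg)
= 3.1 * 0.7071
= 2.192


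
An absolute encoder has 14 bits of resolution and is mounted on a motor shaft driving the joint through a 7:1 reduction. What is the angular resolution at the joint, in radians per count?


counts = 2^14 = 16384
effective counts at joint = 16384 * 7 = 114688
resolution = 2*pi / 114688
= 5.4785e-05 rad/count


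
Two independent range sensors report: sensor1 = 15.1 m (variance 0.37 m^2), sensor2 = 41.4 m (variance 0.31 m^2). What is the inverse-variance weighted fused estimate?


w1 = (1/var1) / (1/var1 + 1/var2)
   = 2.7027 / (2.7027 + 3.2258) = 0.4559
w2 = 1 - w1 = 0.5441
fused = w1*s1 + w2*s2 = 6.8838 + 22.5265
= 29.4103 m


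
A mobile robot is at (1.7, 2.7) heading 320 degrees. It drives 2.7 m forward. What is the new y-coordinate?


y_new = y0 + d*sin(theta)
= 2.7 + 2.7*sin(320)
= 2.7 + -1.7355
= 0.9645


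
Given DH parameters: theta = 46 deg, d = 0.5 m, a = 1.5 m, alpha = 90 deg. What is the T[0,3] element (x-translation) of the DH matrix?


T[0,3] = a * cos(theta)
= 1.5 * cos(46 deg)
= 1.5 * 0.6947
= 1.042


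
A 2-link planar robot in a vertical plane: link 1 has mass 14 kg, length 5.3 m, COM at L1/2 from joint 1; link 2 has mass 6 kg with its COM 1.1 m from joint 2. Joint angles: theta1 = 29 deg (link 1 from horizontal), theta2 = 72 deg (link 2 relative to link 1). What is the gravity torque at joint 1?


Horizontal distance from joint 1 to link-1 COM:
  x_c1 = (L1/2)*cos(t1) = 2.65 * 0.8746 = 2.3177 m
Horizontal distance from joint 1 to link-2 COM:
  x_c2 = L1*cos(t1) + Lc2*cos(t1+t2)
       = 5.3*0.8746 + 1.1*-0.1908 = 4.4256 m
tau1 = m1*g*x_c1 + m2*g*x_c2
     = 14*9.81*2.3177 + 6*9.81*4.4256
     = 318.3187 + 260.4905
     = 578.8092 Nm


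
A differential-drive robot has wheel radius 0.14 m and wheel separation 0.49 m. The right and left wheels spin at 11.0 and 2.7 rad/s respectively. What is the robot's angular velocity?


vR = r*wR = 0.14*11.0 = 1.54 m/s
vL = r*wL = 0.14*2.7 = 0.378 m/s
v = (vR+vL)/2 = 0.959 m/s
omega = (vR-vL)/L = 2.3714 rad/s
angular velocity = 2.3714 rad/s


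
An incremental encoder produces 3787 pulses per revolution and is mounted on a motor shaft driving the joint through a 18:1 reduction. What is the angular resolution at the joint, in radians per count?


counts per rev = 3787
effective counts at joint = 3787 * 18 = 68166
resolution = 2*pi / 68166
= 9.2175e-05 rad/count


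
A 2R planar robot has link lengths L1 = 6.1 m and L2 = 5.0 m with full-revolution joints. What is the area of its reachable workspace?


r_max = L1 + L2 = 11.1 m
r_min = |L1 - L2| = 1.1 m
Area = pi*(r_max^2 - r_min^2)
= pi*(123.21 - 1.21)
= pi * 122.0
= 383.2743 m^2


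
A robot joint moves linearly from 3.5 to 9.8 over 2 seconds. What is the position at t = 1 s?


s = t/T = 1/2 = 0.5
p(t) = p0 + (pf-p0)*s
= 3.5 + (9.8 - 3.5) * 0.5
= 6.65


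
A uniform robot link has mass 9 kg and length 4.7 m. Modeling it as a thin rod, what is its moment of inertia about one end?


I = (1/3) * m * L^2
= (1/3) * 9 * 4.7^2
= 0.333333 * 9 * 22.09
= 66.27 kg*m^2


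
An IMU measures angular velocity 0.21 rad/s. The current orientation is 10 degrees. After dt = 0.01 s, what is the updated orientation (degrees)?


delta_theta = w * dt = 0.21 * 0.01 = 0.0021 rad
= 0.1203 deg
theta_new = 10 + 0.1203 = 10.1203 deg


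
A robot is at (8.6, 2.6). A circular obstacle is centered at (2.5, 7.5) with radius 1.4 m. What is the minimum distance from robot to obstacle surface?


center_dist = sqrt((8.6-2.5)^2 + (2.6-7.5)^2)
= sqrt(37.21 + 24.01)
= 7.8243
min_dist = center_dist - radius = 7.8243 - 1.4 = 6.4243 m


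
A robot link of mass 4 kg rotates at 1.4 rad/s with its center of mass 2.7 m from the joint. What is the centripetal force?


F = m * omega^2 * r
= 4 * 1.4^2 * 2.7
= 4 * 1.96 * 2.7
= 21.168 N


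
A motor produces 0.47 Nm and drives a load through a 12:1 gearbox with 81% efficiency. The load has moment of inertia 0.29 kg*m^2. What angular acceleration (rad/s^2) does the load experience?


tau_out = tau_motor * N * eta
= 0.47 * 12 * 0.81 = 4.5684 Nm
alpha = tau_out / I = 4.5684 / 0.29
= 15.7531 rad/s^2


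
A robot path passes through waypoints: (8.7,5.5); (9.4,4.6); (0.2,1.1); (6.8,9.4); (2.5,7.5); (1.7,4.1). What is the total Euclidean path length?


Segment lengths:
  seg1 = sqrt((0.7)^2 + (-0.9)^2) = 1.1402
  seg2 = sqrt((-9.2)^2 + (-3.5)^2) = 9.8433
  seg3 = sqrt((6.6)^2 + (8.3)^2) = 10.6042
  seg4 = sqrt((-4.3)^2 + (-1.9)^2) = 4.7011
  seg5 = sqrt((-0.8)^2 + (-3.4)^2) = 3.4928
Total = 29.7816


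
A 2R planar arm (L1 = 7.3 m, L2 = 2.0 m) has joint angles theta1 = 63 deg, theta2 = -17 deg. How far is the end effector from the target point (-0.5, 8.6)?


End effector via forward kinematics:
x = L1*cos(t1) + L2*cos(t1+t2) = 4.7034
y = L1*sin(t1) + L2*sin(t1+t2) = 7.943
Distance to target:
d = sqrt((-0.5 - 4.7034)^2 + (8.6 - 7.943)^2)
= sqrt(27.0759 + 0.4316)
= 5.2448 m


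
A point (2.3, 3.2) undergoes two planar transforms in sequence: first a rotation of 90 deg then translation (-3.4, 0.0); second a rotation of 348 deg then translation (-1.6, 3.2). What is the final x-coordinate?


After transform 1:
x1 = cos(90)*2.3 - sin(90)*3.2 + -3.4 = -6.6
y1 = sin(90)*2.3 + cos(90)*3.2 + 0.0 = 2.3
After transform 2:
x2 = cos(348)*-6.6 - sin(348)*2.3 + -1.6
= -7.5776


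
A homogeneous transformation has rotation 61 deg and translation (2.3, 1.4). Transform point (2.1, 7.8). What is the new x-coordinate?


x' = cos(theta)*px - sin(theta)*py + tx
= 0.4848*2.1 - 0.8746*7.8 + 2.3
= -3.5039


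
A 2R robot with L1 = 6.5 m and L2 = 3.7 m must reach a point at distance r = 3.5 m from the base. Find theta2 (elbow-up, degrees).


cos(theta2) = (r^2 - L1^2 - L2^2) / (2*L1*L2)
cos(theta2) = (12.25 - 42.25 - 13.69) / 48.1
cos(theta2) = -0.908316
theta2 = 155.2737 degrees


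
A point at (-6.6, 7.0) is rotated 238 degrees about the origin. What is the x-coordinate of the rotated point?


x' = x*cos(theta) - y*sin(theta)
cos(238 deg) = -0.5299, sin(238 deg) = -0.848
x' = -6.6 * -0.5299 - 7.0 * -0.848
= 3.4975 - -5.9363
= 9.4338


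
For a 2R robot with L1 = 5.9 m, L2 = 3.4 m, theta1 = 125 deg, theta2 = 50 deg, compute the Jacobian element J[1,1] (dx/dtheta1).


J[1,1] = -L1*sin(t1) - L2*sin(t1+t2)
= -5.9*sin(125) - 3.4*sin(175)
= -5.1293


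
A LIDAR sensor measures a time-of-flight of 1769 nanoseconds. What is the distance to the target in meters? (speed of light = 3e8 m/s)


tof = 1769 ns = 1.769e-06 s
dist = c * tof / 2
= 3e8 * 1.769e-06 / 2
= 265.35 m


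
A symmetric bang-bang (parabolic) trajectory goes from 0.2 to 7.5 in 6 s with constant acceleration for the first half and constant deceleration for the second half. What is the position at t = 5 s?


Symmetric rest-to-rest: each phase covers (pf-p0)/2 in time T/2. 0.5*a*(T/2)^2 = (pf-p0)/2 => a = 4*(pf-p0)/T^2
a = 4*(7.5-0.2)/6^2 = 0.8111
t = 5 is in the deceleration phase (t > T/2).
p = pf - 0.5*a*(T-t)^2 = 7.5 - 0.5*0.8111*1^2
= 7.0944


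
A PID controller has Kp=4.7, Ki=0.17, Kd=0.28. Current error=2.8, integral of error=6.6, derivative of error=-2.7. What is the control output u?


u = Kp*e + Ki*int(e) + Kd*de/dt
= 4.7*2.8 + 0.17*6.6 + 0.28*(-2.7)
= 13.16 + 1.122 + -0.756
= 13.526


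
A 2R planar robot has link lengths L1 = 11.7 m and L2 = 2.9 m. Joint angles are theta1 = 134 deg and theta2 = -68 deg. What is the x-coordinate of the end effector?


Convert angles to radians: theta1 = 2.3387, theta2 = -1.1868
x = L1*cos(theta1) + L2*cos(theta1+theta2)
x = -8.1275 + 1.1795
x = -6.948


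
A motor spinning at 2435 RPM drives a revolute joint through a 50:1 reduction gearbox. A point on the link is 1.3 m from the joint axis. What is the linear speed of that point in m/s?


omega_motor = 2435 * 2*pi/60 = 254.9926 rad/s
omega_joint = omega_motor / 50 = 5.0999 rad/s
v = omega_joint * r = 5.0999 * 1.3
= 6.6298 m/s


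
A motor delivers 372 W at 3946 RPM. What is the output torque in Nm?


omega = 3946 * 2*pi/60 = 413.2242 rad/s
tau = P / omega = 372 / 413.2242
= 0.9002 Nm


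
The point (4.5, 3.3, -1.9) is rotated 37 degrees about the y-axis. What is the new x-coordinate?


Rotation about y-axis: x' = x*cos(theta) + z*sin(theta)
= 4.5 * 0.7986 + -1.9 * 0.6018
= 2.4504


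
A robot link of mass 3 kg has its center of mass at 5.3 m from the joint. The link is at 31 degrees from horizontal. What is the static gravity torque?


tau = m*g*L*cos(angle)
= 3 * 9.81 * 5.3 * cos(31 deg)
= 3 * 9.81 * 5.3 * 0.8572
= 133.7001 Nm


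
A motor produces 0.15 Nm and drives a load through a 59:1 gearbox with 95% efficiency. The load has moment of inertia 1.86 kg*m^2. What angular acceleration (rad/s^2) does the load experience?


tau_out = tau_motor * N * eta
= 0.15 * 59 * 0.95 = 8.4075 Nm
alpha = tau_out / I = 8.4075 / 1.86
= 4.5202 rad/s^2


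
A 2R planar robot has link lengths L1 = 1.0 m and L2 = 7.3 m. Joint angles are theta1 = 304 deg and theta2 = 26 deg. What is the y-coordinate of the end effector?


Convert angles to radians: theta1 = 5.3058, theta2 = 0.4538
y = L1*sin(theta1) + L2*sin(theta1+theta2)
y = -0.829 + -3.65
y = -4.479


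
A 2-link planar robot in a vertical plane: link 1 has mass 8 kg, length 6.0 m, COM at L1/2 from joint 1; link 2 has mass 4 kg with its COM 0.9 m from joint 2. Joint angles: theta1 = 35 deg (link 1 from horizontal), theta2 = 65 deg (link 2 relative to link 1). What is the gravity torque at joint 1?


Horizontal distance from joint 1 to link-1 COM:
  x_c1 = (L1/2)*cos(t1) = 3.0 * 0.8192 = 2.4575 m
Horizontal distance from joint 1 to link-2 COM:
  x_c2 = L1*cos(t1) + Lc2*cos(t1+t2)
       = 6.0*0.8192 + 0.9*-0.1736 = 4.7586 m
tau1 = m1*g*x_c1 + m2*g*x_c2
     = 8*9.81*2.4575 + 4*9.81*4.7586
     = 192.8612 + 186.7286
     = 379.5898 Nm


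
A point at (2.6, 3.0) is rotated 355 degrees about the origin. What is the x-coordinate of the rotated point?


x' = x*cos(theta) - y*sin(theta)
cos(355 deg) = 0.9962, sin(355 deg) = -0.0872
x' = 2.6 * 0.9962 - 3.0 * -0.0872
= 2.5901 - -0.2615
= 2.8516


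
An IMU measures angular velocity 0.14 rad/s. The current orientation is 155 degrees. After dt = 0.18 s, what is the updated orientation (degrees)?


delta_theta = w * dt = 0.14 * 0.18 = 0.0252 rad
= 1.4439 deg
theta_new = 155 + 1.4439 = 156.4439 deg


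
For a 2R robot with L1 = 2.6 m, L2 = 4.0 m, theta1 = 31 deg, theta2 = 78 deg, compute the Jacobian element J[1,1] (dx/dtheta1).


J[1,1] = -L1*sin(t1) - L2*sin(t1+t2)
= -2.6*sin(31) - 4.0*sin(109)
= -5.1212


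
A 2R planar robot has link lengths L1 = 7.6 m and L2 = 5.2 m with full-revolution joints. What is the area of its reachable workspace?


r_max = L1 + L2 = 12.8 m
r_min = |L1 - L2| = 2.4 m
Area = pi*(r_max^2 - r_min^2)
= pi*(163.84 - 5.76)
= pi * 158.08
= 496.623 m^2
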